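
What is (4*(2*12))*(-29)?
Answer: -2784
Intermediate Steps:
(4*(2*12))*(-29) = (4*24)*(-29) = 96*(-29) = -2784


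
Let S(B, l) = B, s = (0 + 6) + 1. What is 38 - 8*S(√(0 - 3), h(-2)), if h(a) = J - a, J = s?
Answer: 38 - 8*I*√3 ≈ 38.0 - 13.856*I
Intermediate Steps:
s = 7 (s = 6 + 1 = 7)
J = 7
h(a) = 7 - a
38 - 8*S(√(0 - 3), h(-2)) = 38 - 8*√(0 - 3) = 38 - 8*I*√3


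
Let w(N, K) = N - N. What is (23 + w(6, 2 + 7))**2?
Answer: 529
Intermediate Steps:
w(N, K) = 0
(23 + w(6, 2 + 7))**2 = (23 + 0)**2 = 23**2 = 529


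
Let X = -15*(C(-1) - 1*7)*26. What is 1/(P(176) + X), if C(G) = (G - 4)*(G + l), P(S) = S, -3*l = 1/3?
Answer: 3/2218 ≈ 0.0013526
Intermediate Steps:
l = -⅑ (l = -1/(3*3) = -⅓*⅓ = -⅑ ≈ -0.11111)
C(G) = (-4 + G)*(-⅑ + G) (C(G) = (G - 4)*(G - ⅑) = (-4 + G)*(-⅑ + G))
X = 1690/3 (X = -15*((4/9 + (-1)² - 37/9*(-1)) - 1*7)*26 = -15*((4/9 + 1 + 37/9) - 7)*26 = -15*(50/9 - 7)*26 = -15*(-13/9)*26 = (65/3)*26 = 1690/3 ≈ 563.33)
1/(P(176) + X) = 1/(176 + 1690/3) = 1/(2218/3) = 3/2218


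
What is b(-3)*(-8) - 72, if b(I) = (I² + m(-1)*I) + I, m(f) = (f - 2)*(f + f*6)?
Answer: 384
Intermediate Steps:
m(f) = 7*f*(-2 + f) (m(f) = (-2 + f)*(f + 6*f) = (-2 + f)*(7*f) = 7*f*(-2 + f))
b(I) = I² + 22*I (b(I) = (I² + (7*(-1)*(-2 - 1))*I) + I = (I² + (7*(-1)*(-3))*I) + I = (I² + 21*I) + I = I² + 22*I)
b(-3)*(-8) - 72 = -3*(22 - 3)*(-8) - 72 = -3*19*(-8) - 72 = -57*(-8) - 72 = 456 - 72 = 384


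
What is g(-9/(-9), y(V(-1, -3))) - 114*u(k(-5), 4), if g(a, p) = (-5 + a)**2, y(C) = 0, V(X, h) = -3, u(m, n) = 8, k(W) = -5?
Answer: -896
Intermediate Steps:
g(-9/(-9), y(V(-1, -3))) - 114*u(k(-5), 4) = (-5 - 9/(-9))**2 - 114*8 = (-5 - 9*(-1/9))**2 - 912 = (-5 + 1)**2 - 912 = (-4)**2 - 912 = 16 - 912 = -896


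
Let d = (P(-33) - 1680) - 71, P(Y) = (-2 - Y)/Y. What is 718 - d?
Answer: 81508/33 ≈ 2469.9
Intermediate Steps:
P(Y) = (-2 - Y)/Y
d = -57814/33 (d = ((-2 - 1*(-33))/(-33) - 1680) - 71 = (-(-2 + 33)/33 - 1680) - 71 = (-1/33*31 - 1680) - 71 = (-31/33 - 1680) - 71 = -55471/33 - 71 = -57814/33 ≈ -1751.9)
718 - d = 718 - 1*(-57814/33) = 718 + 57814/33 = 81508/33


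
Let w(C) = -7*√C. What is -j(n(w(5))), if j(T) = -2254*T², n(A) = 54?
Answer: 6572664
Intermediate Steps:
-j(n(w(5))) = -(-2254)*54² = -(-2254)*2916 = -1*(-6572664) = 6572664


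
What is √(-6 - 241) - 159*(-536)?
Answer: 85224 + I*√247 ≈ 85224.0 + 15.716*I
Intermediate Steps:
√(-6 - 241) - 159*(-536) = √(-247) + 85224 = I*√247 + 85224 = 85224 + I*√247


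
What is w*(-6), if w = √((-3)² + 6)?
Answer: -6*√15 ≈ -23.238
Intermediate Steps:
w = √15 (w = √(9 + 6) = √15 ≈ 3.8730)
w*(-6) = √15*(-6) = -6*√15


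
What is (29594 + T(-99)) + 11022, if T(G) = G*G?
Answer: 50417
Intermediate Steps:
T(G) = G²
(29594 + T(-99)) + 11022 = (29594 + (-99)²) + 11022 = (29594 + 9801) + 11022 = 39395 + 11022 = 50417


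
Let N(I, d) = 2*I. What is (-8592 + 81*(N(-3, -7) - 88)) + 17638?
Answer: 1432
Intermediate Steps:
(-8592 + 81*(N(-3, -7) - 88)) + 17638 = (-8592 + 81*(2*(-3) - 88)) + 17638 = (-8592 + 81*(-6 - 88)) + 17638 = (-8592 + 81*(-94)) + 17638 = (-8592 - 7614) + 17638 = -16206 + 17638 = 1432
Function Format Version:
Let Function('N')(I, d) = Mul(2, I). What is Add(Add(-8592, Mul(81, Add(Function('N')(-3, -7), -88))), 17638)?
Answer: 1432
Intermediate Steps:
Add(Add(-8592, Mul(81, Add(Function('N')(-3, -7), -88))), 17638) = Add(Add(-8592, Mul(81, Add(Mul(2, -3), -88))), 17638) = Add(Add(-8592, Mul(81, Add(-6, -88))), 17638) = Add(Add(-8592, Mul(81, -94)), 17638) = Add(Add(-8592, -7614), 17638) = Add(-16206, 17638) = 1432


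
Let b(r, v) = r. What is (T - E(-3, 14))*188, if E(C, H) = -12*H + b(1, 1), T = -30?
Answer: 25756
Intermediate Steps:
E(C, H) = 1 - 12*H (E(C, H) = -12*H + 1 = 1 - 12*H)
(T - E(-3, 14))*188 = (-30 - (1 - 12*14))*188 = (-30 - (1 - 168))*188 = (-30 - 1*(-167))*188 = (-30 + 167)*188 = 137*188 = 25756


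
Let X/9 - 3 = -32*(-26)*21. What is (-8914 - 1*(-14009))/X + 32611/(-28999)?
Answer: -996229024/912163545 ≈ -1.0922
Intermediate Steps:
X = 157275 (X = 27 + 9*(-32*(-26)*21) = 27 + 9*(832*21) = 27 + 9*17472 = 27 + 157248 = 157275)
(-8914 - 1*(-14009))/X + 32611/(-28999) = (-8914 - 1*(-14009))/157275 + 32611/(-28999) = (-8914 + 14009)*(1/157275) + 32611*(-1/28999) = 5095*(1/157275) - 32611/28999 = 1019/31455 - 32611/28999 = -996229024/912163545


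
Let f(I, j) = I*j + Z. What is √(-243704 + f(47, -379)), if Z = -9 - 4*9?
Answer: 7*I*√5338 ≈ 511.43*I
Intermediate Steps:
Z = -45 (Z = -9 - 36 = -45)
f(I, j) = -45 + I*j (f(I, j) = I*j - 45 = -45 + I*j)
√(-243704 + f(47, -379)) = √(-243704 + (-45 + 47*(-379))) = √(-243704 + (-45 - 17813)) = √(-243704 - 17858) = √(-261562) = 7*I*√5338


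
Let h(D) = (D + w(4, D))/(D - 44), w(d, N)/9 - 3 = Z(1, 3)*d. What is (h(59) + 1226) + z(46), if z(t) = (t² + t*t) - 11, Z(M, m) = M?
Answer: 81827/15 ≈ 5455.1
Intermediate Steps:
z(t) = -11 + 2*t² (z(t) = (t² + t²) - 11 = 2*t² - 11 = -11 + 2*t²)
w(d, N) = 27 + 9*d (w(d, N) = 27 + 9*(1*d) = 27 + 9*d)
h(D) = (63 + D)/(-44 + D) (h(D) = (D + (27 + 9*4))/(D - 44) = (D + (27 + 36))/(-44 + D) = (D + 63)/(-44 + D) = (63 + D)/(-44 + D))
(h(59) + 1226) + z(46) = ((63 + 59)/(-44 + 59) + 1226) + (-11 + 2*46²) = (122/15 + 1226) + (-11 + 2*2116) = ((1/15)*122 + 1226) + (-11 + 4232) = (122/15 + 1226) + 4221 = 18512/15 + 4221 = 81827/15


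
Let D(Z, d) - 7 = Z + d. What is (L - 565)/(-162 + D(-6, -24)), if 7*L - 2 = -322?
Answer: 855/259 ≈ 3.3012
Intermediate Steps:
L = -320/7 (L = 2/7 + (1/7)*(-322) = 2/7 - 46 = -320/7 ≈ -45.714)
D(Z, d) = 7 + Z + d (D(Z, d) = 7 + (Z + d) = 7 + Z + d)
(L - 565)/(-162 + D(-6, -24)) = (-320/7 - 565)/(-162 + (7 - 6 - 24)) = -4275/(7*(-162 - 23)) = -4275/7/(-185) = -4275/7*(-1/185) = 855/259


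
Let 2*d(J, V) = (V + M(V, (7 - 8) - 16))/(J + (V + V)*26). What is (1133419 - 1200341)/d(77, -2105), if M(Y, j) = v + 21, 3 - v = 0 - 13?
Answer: -3660064563/517 ≈ -7.0794e+6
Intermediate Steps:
v = 16 (v = 3 - (0 - 13) = 3 - 1*(-13) = 3 + 13 = 16)
M(Y, j) = 37 (M(Y, j) = 16 + 21 = 37)
d(J, V) = (37 + V)/(2*(J + 52*V)) (d(J, V) = ((V + 37)/(J + (V + V)*26))/2 = ((37 + V)/(J + (2*V)*26))/2 = ((37 + V)/(J + 52*V))/2 = (37 + V)/(2*(J + 52*V)))
(1133419 - 1200341)/d(77, -2105) = (1133419 - 1200341)/(((37 - 2105)/(2*(77 + 52*(-2105))))) = -66922/((½)*(-2068)/(77 - 109460)) = -66922/((½)*(-2068)/(-109383)) = -66922/((½)*(-1/109383)*(-2068)) = -66922/1034/109383 = -66922*109383/1034 = -3660064563/517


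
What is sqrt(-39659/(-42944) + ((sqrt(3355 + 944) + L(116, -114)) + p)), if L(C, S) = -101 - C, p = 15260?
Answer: sqrt(433497034421 + 28815424*sqrt(4299))/5368 ≈ 122.92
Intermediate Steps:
sqrt(-39659/(-42944) + ((sqrt(3355 + 944) + L(116, -114)) + p)) = sqrt(-39659/(-42944) + ((sqrt(3355 + 944) + (-101 - 1*116)) + 15260)) = sqrt(-39659*(-1/42944) + ((sqrt(4299) + (-101 - 116)) + 15260)) = sqrt(39659/42944 + ((sqrt(4299) - 217) + 15260)) = sqrt(39659/42944 + ((-217 + sqrt(4299)) + 15260)) = sqrt(39659/42944 + (15043 + sqrt(4299))) = sqrt(646046251/42944 + sqrt(4299))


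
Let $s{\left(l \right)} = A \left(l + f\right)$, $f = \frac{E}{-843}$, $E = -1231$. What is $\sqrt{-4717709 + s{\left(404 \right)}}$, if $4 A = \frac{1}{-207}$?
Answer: $\frac{i \sqrt{120694879120899}}{5058} \approx 2172.0 i$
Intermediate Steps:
$f = \frac{1231}{843}$ ($f = - \frac{1231}{-843} = \left(-1231\right) \left(- \frac{1}{843}\right) = \frac{1231}{843} \approx 1.4603$)
$A = - \frac{1}{828}$ ($A = \frac{1}{4 \left(-207\right)} = \frac{1}{4} \left(- \frac{1}{207}\right) = - \frac{1}{828} \approx -0.0012077$)
$s{\left(l \right)} = - \frac{1231}{698004} - \frac{l}{828}$ ($s{\left(l \right)} = - \frac{l + \frac{1231}{843}}{828} = - \frac{\frac{1231}{843} + l}{828} = - \frac{1231}{698004} - \frac{l}{828}$)
$\sqrt{-4717709 + s{\left(404 \right)}} = \sqrt{-4717709 - \frac{14861}{30348}} = \sqrt{- \frac{143173047593}{30348}} = \frac{i \sqrt{120694879120899}}{5058}$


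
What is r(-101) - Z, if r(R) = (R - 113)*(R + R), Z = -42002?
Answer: 85230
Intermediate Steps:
r(R) = 2*R*(-113 + R) (r(R) = (-113 + R)*(2*R) = 2*R*(-113 + R))
r(-101) - Z = 2*(-101)*(-113 - 101) - 1*(-42002) = 2*(-101)*(-214) + 42002 = 43228 + 42002 = 85230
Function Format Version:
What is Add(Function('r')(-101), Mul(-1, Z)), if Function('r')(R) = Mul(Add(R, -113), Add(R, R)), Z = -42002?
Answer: 85230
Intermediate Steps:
Function('r')(R) = Mul(2, R, Add(-113, R)) (Function('r')(R) = Mul(Add(-113, R), Mul(2, R)) = Mul(2, R, Add(-113, R)))
Add(Function('r')(-101), Mul(-1, Z)) = Add(Mul(2, -101, Add(-113, -101)), Mul(-1, -42002)) = Add(Mul(2, -101, -214), 42002) = Add(43228, 42002) = 85230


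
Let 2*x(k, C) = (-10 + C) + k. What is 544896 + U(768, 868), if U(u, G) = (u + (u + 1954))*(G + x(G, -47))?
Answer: 4989411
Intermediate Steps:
x(k, C) = -5 + C/2 + k/2 (x(k, C) = ((-10 + C) + k)/2 = (-10 + C + k)/2 = -5 + C/2 + k/2)
U(u, G) = (1954 + 2*u)*(-57/2 + 3*G/2) (U(u, G) = (u + (u + 1954))*(G + (-5 + (1/2)*(-47) + G/2)) = (u + (1954 + u))*(G + (-5 - 47/2 + G/2)) = (1954 + 2*u)*(G + (-57/2 + G/2)) = (1954 + 2*u)*(-57/2 + 3*G/2))
544896 + U(768, 868) = 544896 + (-55689 - 57*768 + 2931*868 + 3*868*768) = 544896 + (-55689 - 43776 + 2544108 + 1999872) = 544896 + 4444515 = 4989411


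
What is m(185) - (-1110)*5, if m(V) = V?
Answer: 5735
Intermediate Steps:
m(185) - (-1110)*5 = 185 - (-1110)*5 = 185 - 3*(-1850) = 185 + 5550 = 5735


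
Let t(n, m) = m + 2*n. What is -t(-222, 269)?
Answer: 175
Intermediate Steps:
-t(-222, 269) = -(269 + 2*(-222)) = -(269 - 444) = -1*(-175) = 175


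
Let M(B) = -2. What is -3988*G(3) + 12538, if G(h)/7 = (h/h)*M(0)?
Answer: 68370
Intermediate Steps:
G(h) = -14 (G(h) = 7*((h/h)*(-2)) = 7*(1*(-2)) = 7*(-2) = -14)
-3988*G(3) + 12538 = -3988*(-14) + 12538 = 55832 + 12538 = 68370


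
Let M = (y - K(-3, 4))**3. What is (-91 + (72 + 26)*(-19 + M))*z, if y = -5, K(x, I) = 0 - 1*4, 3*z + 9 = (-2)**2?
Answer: 10255/3 ≈ 3418.3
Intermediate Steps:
z = -5/3 (z = -3 + (1/3)*(-2)**2 = -3 + (1/3)*4 = -3 + 4/3 = -5/3 ≈ -1.6667)
K(x, I) = -4 (K(x, I) = 0 - 4 = -4)
M = -1 (M = (-5 - 1*(-4))**3 = (-5 + 4)**3 = (-1)**3 = -1)
(-91 + (72 + 26)*(-19 + M))*z = (-91 + (72 + 26)*(-19 - 1))*(-5/3) = (-91 + 98*(-20))*(-5/3) = (-91 - 1960)*(-5/3) = -2051*(-5/3) = 10255/3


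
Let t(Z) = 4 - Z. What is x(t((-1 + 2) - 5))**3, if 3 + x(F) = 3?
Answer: 0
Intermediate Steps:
x(F) = 0 (x(F) = -3 + 3 = 0)
x(t((-1 + 2) - 5))**3 = 0**3 = 0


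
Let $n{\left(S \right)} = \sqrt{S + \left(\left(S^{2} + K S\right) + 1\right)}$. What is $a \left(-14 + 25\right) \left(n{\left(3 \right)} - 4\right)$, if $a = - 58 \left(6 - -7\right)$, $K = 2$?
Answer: $33176 - 8294 \sqrt{19} \approx -2976.7$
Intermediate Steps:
$n{\left(S \right)} = \sqrt{1 + S^{2} + 3 S}$ ($n{\left(S \right)} = \sqrt{S + \left(\left(S^{2} + 2 S\right) + 1\right)} = \sqrt{S + \left(1 + S^{2} + 2 S\right)} = \sqrt{1 + S^{2} + 3 S}$)
$a = -754$ ($a = - 58 \left(6 + 7\right) = \left(-58\right) 13 = -754$)
$a \left(-14 + 25\right) \left(n{\left(3 \right)} - 4\right) = - 754 \left(-14 + 25\right) \left(\sqrt{1 + 3^{2} + 3 \cdot 3} - 4\right) = - 754 \cdot 11 \left(\sqrt{1 + 9 + 9} - 4\right) = - 754 \cdot 11 \left(\sqrt{19} - 4\right) = - 754 \cdot 11 \left(-4 + \sqrt{19}\right) = - 754 \left(-44 + 11 \sqrt{19}\right) = 33176 - 8294 \sqrt{19}$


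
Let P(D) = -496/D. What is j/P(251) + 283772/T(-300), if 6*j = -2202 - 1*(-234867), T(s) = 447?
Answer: -8419936511/443424 ≈ -18988.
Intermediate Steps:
j = 77555/2 (j = (-2202 - 1*(-234867))/6 = (-2202 + 234867)/6 = (⅙)*232665 = 77555/2 ≈ 38778.)
j/P(251) + 283772/T(-300) = 77555/(2*((-496/251))) + 283772/447 = 77555/(2*((-496*1/251))) + 283772*(1/447) = 77555/(2*(-496/251)) + 283772/447 = (77555/2)*(-251/496) + 283772/447 = -19466305/992 + 283772/447 = -8419936511/443424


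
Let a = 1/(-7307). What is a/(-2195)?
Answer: 1/16038865 ≈ 6.2349e-8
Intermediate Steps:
a = -1/7307 ≈ -0.00013686
a/(-2195) = -1/7307/(-2195) = -1/7307*(-1/2195) = 1/16038865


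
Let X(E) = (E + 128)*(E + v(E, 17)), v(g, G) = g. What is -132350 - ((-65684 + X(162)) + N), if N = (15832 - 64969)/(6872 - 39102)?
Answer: -470638647/2930 ≈ -1.6063e+5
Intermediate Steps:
N = 4467/2930 (N = -49137/(-32230) = -49137*(-1/32230) = 4467/2930 ≈ 1.5246)
X(E) = 2*E*(128 + E) (X(E) = (E + 128)*(E + E) = (128 + E)*(2*E) = 2*E*(128 + E))
-132350 - ((-65684 + X(162)) + N) = -132350 - ((-65684 + 2*162*(128 + 162)) + 4467/2930) = -132350 - ((-65684 + 2*162*290) + 4467/2930) = -132350 - ((-65684 + 93960) + 4467/2930) = -132350 - (28276 + 4467/2930) = -132350 - 1*82853147/2930 = -132350 - 82853147/2930 = -470638647/2930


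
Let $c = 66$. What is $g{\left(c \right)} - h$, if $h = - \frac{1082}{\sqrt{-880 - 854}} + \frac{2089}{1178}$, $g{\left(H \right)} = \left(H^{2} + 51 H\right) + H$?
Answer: $\frac{9172175}{1178} - \frac{541 i \sqrt{6}}{51} \approx 7786.2 - 25.984 i$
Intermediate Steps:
$g{\left(H \right)} = H^{2} + 52 H$
$h = \frac{2089}{1178} + \frac{541 i \sqrt{6}}{51}$ ($h = - \frac{1082}{\sqrt{-1734}} + 2089 \cdot \frac{1}{1178} = - \frac{1082}{17 i \sqrt{6}} + \frac{2089}{1178} = - 1082 \left(- \frac{i \sqrt{6}}{102}\right) + \frac{2089}{1178} = \frac{541 i \sqrt{6}}{51} + \frac{2089}{1178} = \frac{2089}{1178} + \frac{541 i \sqrt{6}}{51} \approx 1.7733 + 25.984 i$)
$g{\left(c \right)} - h = 66 \left(52 + 66\right) - \left(\frac{2089}{1178} + \frac{541 i \sqrt{6}}{51}\right) = 66 \cdot 118 - \left(\frac{2089}{1178} + \frac{541 i \sqrt{6}}{51}\right) = 7788 - \left(\frac{2089}{1178} + \frac{541 i \sqrt{6}}{51}\right) = \frac{9172175}{1178} - \frac{541 i \sqrt{6}}{51}$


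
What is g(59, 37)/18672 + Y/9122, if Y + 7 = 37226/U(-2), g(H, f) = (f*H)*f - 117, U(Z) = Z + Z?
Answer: 140456029/42581496 ≈ 3.2985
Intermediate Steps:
U(Z) = 2*Z
g(H, f) = -117 + H*f**2 (g(H, f) = (H*f)*f - 117 = H*f**2 - 117 = -117 + H*f**2)
Y = -18627/2 (Y = -7 + 37226/((2*(-2))) = -7 + 37226/(-4) = -7 + 37226*(-1/4) = -7 - 18613/2 = -18627/2 ≈ -9313.5)
g(59, 37)/18672 + Y/9122 = (-117 + 59*37**2)/18672 - 18627/2/9122 = (-117 + 59*1369)*(1/18672) - 18627/2*1/9122 = (-117 + 80771)*(1/18672) - 18627/18244 = 80654*(1/18672) - 18627/18244 = 40327/9336 - 18627/18244 = 140456029/42581496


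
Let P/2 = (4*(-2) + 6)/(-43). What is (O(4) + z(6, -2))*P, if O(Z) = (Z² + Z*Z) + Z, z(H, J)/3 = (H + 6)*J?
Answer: -144/43 ≈ -3.3488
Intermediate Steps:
z(H, J) = 3*J*(6 + H) (z(H, J) = 3*((H + 6)*J) = 3*((6 + H)*J) = 3*(J*(6 + H)) = 3*J*(6 + H))
O(Z) = Z + 2*Z² (O(Z) = (Z² + Z²) + Z = 2*Z² + Z = Z + 2*Z²)
P = 4/43 (P = 2*((4*(-2) + 6)/(-43)) = 2*((-8 + 6)*(-1/43)) = 2*(-2*(-1/43)) = 2*(2/43) = 4/43 ≈ 0.093023)
(O(4) + z(6, -2))*P = (4*(1 + 2*4) + 3*(-2)*(6 + 6))*(4/43) = (4*(1 + 8) + 3*(-2)*12)*(4/43) = (4*9 - 72)*(4/43) = (36 - 72)*(4/43) = -36*4/43 = -144/43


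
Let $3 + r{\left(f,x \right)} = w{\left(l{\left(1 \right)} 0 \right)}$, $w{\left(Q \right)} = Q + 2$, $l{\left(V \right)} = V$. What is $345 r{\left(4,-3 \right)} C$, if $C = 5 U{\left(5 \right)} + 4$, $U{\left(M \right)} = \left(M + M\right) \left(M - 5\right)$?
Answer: $-1380$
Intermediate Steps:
$w{\left(Q \right)} = 2 + Q$
$r{\left(f,x \right)} = -1$ ($r{\left(f,x \right)} = -3 + \left(2 + 1 \cdot 0\right) = -3 + \left(2 + 0\right) = -3 + 2 = -1$)
$U{\left(M \right)} = 2 M \left(-5 + M\right)$
$C = 4$ ($C = 5 \cdot 2 \cdot 5 \left(-5 + 5\right) + 4 = 5 \cdot 2 \cdot 5 \cdot 0 + 4 = 5 \cdot 0 + 4 = 0 + 4 = 4$)
$345 r{\left(4,-3 \right)} C = 345 \left(\left(-1\right) 4\right) = 345 \left(-4\right) = -1380$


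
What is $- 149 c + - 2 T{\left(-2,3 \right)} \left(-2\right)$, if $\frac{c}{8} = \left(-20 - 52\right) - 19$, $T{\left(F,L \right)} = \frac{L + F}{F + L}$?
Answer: $108476$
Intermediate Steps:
$T{\left(F,L \right)} = 1$ ($T{\left(F,L \right)} = \frac{F + L}{F + L} = 1$)
$c = -728$ ($c = 8 \left(\left(-20 - 52\right) - 19\right) = 8 \left(-72 - 19\right) = 8 \left(-91\right) = -728$)
$- 149 c + - 2 T{\left(-2,3 \right)} \left(-2\right) = \left(-149\right) \left(-728\right) + \left(-2\right) 1 \left(-2\right) = 108472 - -4 = 108472 + 4 = 108476$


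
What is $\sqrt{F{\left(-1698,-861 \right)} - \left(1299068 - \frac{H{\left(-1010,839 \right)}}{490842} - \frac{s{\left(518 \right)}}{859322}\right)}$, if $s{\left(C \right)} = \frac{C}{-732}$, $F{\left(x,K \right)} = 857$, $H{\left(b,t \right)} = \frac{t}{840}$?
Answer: $\frac{i \sqrt{1052776879335775762173658986937225545}}{900524487679740} \approx 1139.4 i$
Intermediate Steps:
$H{\left(b,t \right)} = \frac{t}{840}$ ($H{\left(b,t \right)} = t \frac{1}{840} = \frac{t}{840}$)
$s{\left(C \right)} = - \frac{C}{732}$ ($s{\left(C \right)} = C \left(- \frac{1}{732}\right) = - \frac{C}{732}$)
$\sqrt{F{\left(-1698,-861 \right)} - \left(1299068 - \frac{H{\left(-1010,839 \right)}}{490842} - \frac{s{\left(518 \right)}}{859322}\right)} = \sqrt{857 - \left(1299068 - \frac{\left(- \frac{1}{732}\right) 518}{859322} - \frac{\frac{1}{840} \cdot 839}{490842}\right)} = \sqrt{857 + \left(-1299068 + \left(\frac{839}{840} \cdot \frac{1}{490842} - \frac{259}{314511852}\right)\right)} = \sqrt{857 + \left(-1299068 + \left(\frac{839}{412307280} - \frac{259}{314511852}\right)\right)} = \sqrt{857 + \left(-1299068 + \frac{13090654859}{10806293852156880}\right)} = \sqrt{857 - \frac{14038110541920643132981}{10806293852156880}} = \sqrt{- \frac{14028849548089344686821}{10806293852156880}} = \frac{i \sqrt{1052776879335775762173658986937225545}}{900524487679740}$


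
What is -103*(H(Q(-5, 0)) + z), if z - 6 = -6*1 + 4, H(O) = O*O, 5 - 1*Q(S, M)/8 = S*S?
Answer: -2637212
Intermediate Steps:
Q(S, M) = 40 - 8*S**2 (Q(S, M) = 40 - 8*S*S = 40 - 8*S**2)
H(O) = O**2
z = 4 (z = 6 + (-6*1 + 4) = 6 + (-6 + 4) = 6 - 2 = 4)
-103*(H(Q(-5, 0)) + z) = -103*((40 - 8*(-5)**2)**2 + 4) = -103*((40 - 8*25)**2 + 4) = -103*((40 - 200)**2 + 4) = -103*((-160)**2 + 4) = -103*(25600 + 4) = -103*25604 = -2637212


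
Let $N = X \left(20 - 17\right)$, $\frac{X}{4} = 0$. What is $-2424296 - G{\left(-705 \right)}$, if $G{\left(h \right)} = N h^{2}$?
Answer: $-2424296$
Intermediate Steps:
$X = 0$ ($X = 4 \cdot 0 = 0$)
$N = 0$ ($N = 0 \left(20 - 17\right) = 0 \cdot 3 = 0$)
$G{\left(h \right)} = 0$ ($G{\left(h \right)} = 0 h^{2} = 0$)
$-2424296 - G{\left(-705 \right)} = -2424296 - 0 = -2424296 + 0 = -2424296$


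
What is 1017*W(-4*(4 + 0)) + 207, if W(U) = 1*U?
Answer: -16065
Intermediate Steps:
W(U) = U
1017*W(-4*(4 + 0)) + 207 = 1017*(-4*(4 + 0)) + 207 = 1017*(-4*4) + 207 = 1017*(-16) + 207 = -16272 + 207 = -16065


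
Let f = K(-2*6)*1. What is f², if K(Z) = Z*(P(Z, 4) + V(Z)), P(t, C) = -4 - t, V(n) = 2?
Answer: 14400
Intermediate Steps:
K(Z) = Z*(-2 - Z) (K(Z) = Z*((-4 - Z) + 2) = Z*(-2 - Z))
f = -120 (f = -(-2*6)*(2 - 2*6)*1 = -1*(-12)*(2 - 12)*1 = -1*(-12)*(-10)*1 = -120*1 = -120)
f² = (-120)² = 14400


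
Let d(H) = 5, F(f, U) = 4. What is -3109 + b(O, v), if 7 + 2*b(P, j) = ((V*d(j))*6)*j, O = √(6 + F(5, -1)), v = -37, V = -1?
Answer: -5115/2 ≈ -2557.5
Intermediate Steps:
O = √10 (O = √(6 + 4) = √10 ≈ 3.1623)
b(P, j) = -7/2 - 15*j (b(P, j) = -7/2 + ((-1*5*6)*j)/2 = -7/2 + ((-5*6)*j)/2 = -7/2 + (-30*j)/2 = -7/2 - 15*j)
-3109 + b(O, v) = -3109 + (-7/2 - 15*(-37)) = -3109 + (-7/2 + 555) = -3109 + 1103/2 = -5115/2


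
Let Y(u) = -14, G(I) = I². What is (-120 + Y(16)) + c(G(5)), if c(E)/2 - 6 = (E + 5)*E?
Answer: 1378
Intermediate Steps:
c(E) = 12 + 2*E*(5 + E) (c(E) = 12 + 2*((E + 5)*E) = 12 + 2*((5 + E)*E) = 12 + 2*(E*(5 + E)) = 12 + 2*E*(5 + E))
(-120 + Y(16)) + c(G(5)) = (-120 - 14) + (12 + 2*(5²)² + 10*5²) = -134 + (12 + 2*25² + 10*25) = -134 + (12 + 2*625 + 250) = -134 + (12 + 1250 + 250) = -134 + 1512 = 1378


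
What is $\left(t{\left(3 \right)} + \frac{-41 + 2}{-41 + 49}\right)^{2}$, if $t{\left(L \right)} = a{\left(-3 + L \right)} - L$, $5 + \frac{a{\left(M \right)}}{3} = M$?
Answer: $\frac{33489}{64} \approx 523.27$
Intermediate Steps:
$a{\left(M \right)} = -15 + 3 M$
$t{\left(L \right)} = -24 + 2 L$ ($t{\left(L \right)} = \left(-15 + 3 \left(-3 + L\right)\right) - L = \left(-15 + \left(-9 + 3 L\right)\right) - L = \left(-24 + 3 L\right) - L = -24 + 2 L$)
$\left(t{\left(3 \right)} + \frac{-41 + 2}{-41 + 49}\right)^{2} = \left(\left(-24 + 2 \cdot 3\right) + \frac{-41 + 2}{-41 + 49}\right)^{2} = \left(\left(-24 + 6\right) - \frac{39}{8}\right)^{2} = \left(-18 - \frac{39}{8}\right)^{2} = \left(- \frac{183}{8}\right)^{2} = \frac{33489}{64}$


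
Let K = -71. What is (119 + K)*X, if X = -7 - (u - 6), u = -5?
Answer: 192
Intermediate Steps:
X = 4 (X = -7 - (-5 - 6) = -7 - 1*(-11) = -7 + 11 = 4)
(119 + K)*X = (119 - 71)*4 = 48*4 = 192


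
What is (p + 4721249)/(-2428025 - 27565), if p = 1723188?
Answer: -6444437/2455590 ≈ -2.6244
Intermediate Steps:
(p + 4721249)/(-2428025 - 27565) = (1723188 + 4721249)/(-2428025 - 27565) = 6444437/(-2455590) = 6444437*(-1/2455590) = -6444437/2455590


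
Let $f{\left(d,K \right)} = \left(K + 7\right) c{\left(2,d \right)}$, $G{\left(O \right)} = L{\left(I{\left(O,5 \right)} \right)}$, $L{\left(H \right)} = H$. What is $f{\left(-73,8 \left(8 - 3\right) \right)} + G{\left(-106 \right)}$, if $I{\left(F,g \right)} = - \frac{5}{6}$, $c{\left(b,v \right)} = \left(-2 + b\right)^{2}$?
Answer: $- \frac{5}{6} \approx -0.83333$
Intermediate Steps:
$I{\left(F,g \right)} = - \frac{5}{6}$ ($I{\left(F,g \right)} = \left(-5\right) \frac{1}{6} = - \frac{5}{6}$)
$G{\left(O \right)} = - \frac{5}{6}$
$f{\left(d,K \right)} = 0$ ($f{\left(d,K \right)} = \left(K + 7\right) \left(-2 + 2\right)^{2} = \left(7 + K\right) 0^{2} = \left(7 + K\right) 0 = 0$)
$f{\left(-73,8 \left(8 - 3\right) \right)} + G{\left(-106 \right)} = 0 - \frac{5}{6} = - \frac{5}{6}$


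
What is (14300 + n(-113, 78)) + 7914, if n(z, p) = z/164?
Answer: 3642983/164 ≈ 22213.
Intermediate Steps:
n(z, p) = z/164 (n(z, p) = z*(1/164) = z/164)
(14300 + n(-113, 78)) + 7914 = (14300 + (1/164)*(-113)) + 7914 = (14300 - 113/164) + 7914 = 2345087/164 + 7914 = 3642983/164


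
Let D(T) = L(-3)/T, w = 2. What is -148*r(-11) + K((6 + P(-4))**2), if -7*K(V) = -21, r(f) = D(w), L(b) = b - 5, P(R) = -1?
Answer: 595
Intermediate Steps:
L(b) = -5 + b
D(T) = -8/T (D(T) = (-5 - 3)/T = -8/T)
r(f) = -4 (r(f) = -8/2 = -8*1/2 = -4)
K(V) = 3 (K(V) = -1/7*(-21) = 3)
-148*r(-11) + K((6 + P(-4))**2) = -148*(-4) + 3 = 592 + 3 = 595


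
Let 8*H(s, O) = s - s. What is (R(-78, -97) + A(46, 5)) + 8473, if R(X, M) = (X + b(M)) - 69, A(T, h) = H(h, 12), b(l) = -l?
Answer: 8423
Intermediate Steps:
H(s, O) = 0 (H(s, O) = (s - s)/8 = (1/8)*0 = 0)
A(T, h) = 0
R(X, M) = -69 + X - M (R(X, M) = (X - M) - 69 = -69 + X - M)
(R(-78, -97) + A(46, 5)) + 8473 = ((-69 - 78 - 1*(-97)) + 0) + 8473 = ((-69 - 78 + 97) + 0) + 8473 = (-50 + 0) + 8473 = -50 + 8473 = 8423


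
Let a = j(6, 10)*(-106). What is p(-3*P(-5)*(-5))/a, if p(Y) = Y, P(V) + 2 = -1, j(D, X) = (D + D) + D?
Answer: 5/212 ≈ 0.023585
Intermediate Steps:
j(D, X) = 3*D (j(D, X) = 2*D + D = 3*D)
P(V) = -3 (P(V) = -2 - 1 = -3)
a = -1908 (a = (3*6)*(-106) = 18*(-106) = -1908)
p(-3*P(-5)*(-5))/a = (-3*(-3)*(-5))/(-1908) = (9*(-5))*(-1/1908) = -45*(-1/1908) = 5/212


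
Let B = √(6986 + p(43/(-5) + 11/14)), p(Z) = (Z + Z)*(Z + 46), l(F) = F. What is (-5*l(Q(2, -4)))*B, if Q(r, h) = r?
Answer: -√31307138/7 ≈ -799.33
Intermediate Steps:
p(Z) = 2*Z*(46 + Z) (p(Z) = (2*Z)*(46 + Z) = 2*Z*(46 + Z))
B = √31307138/70 (B = √(6986 + 2*(43/(-5) + 11/14)*(46 + (43/(-5) + 11/14))) = √(6986 + 2*(43*(-⅕) + 11*(1/14))*(46 + (43*(-⅕) + 11*(1/14)))) = √(6986 + 2*(-43/5 + 11/14)*(46 + (-43/5 + 11/14))) = √(6986 + 2*(-547/70)*(46 - 547/70)) = √(6986 + 2*(-547/70)*(2673/70)) = √(6986 - 1462131/2450) = √(15653569/2450) = √31307138/70 ≈ 79.932)
(-5*l(Q(2, -4)))*B = (-5*2)*(√31307138/70) = -√31307138/7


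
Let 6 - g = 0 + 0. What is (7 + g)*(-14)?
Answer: -182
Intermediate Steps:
g = 6 (g = 6 - (0 + 0) = 6 - 1*0 = 6 + 0 = 6)
(7 + g)*(-14) = (7 + 6)*(-14) = 13*(-14) = -182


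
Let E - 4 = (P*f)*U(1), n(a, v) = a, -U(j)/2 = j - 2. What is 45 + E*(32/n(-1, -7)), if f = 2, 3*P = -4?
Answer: 263/3 ≈ 87.667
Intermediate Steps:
U(j) = 4 - 2*j (U(j) = -2*(j - 2) = -2*(-2 + j) = 4 - 2*j)
P = -4/3 (P = (⅓)*(-4) = -4/3 ≈ -1.3333)
E = -4/3 (E = 4 + (-4/3*2)*(4 - 2*1) = 4 - 8*(4 - 2)/3 = 4 - 8/3*2 = 4 - 16/3 = -4/3 ≈ -1.3333)
45 + E*(32/n(-1, -7)) = 45 - 128/(3*(-1)) = 45 - 128*(-1)/3 = 45 - 4/3*(-32) = 45 + 128/3 = 263/3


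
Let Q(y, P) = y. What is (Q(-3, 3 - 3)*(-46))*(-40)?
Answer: -5520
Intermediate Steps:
(Q(-3, 3 - 3)*(-46))*(-40) = -3*(-46)*(-40) = 138*(-40) = -5520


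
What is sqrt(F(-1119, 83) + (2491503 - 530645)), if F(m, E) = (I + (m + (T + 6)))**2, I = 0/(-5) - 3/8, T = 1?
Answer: sqrt(204687113)/8 ≈ 1788.4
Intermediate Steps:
I = -3/8 (I = 0*(-1/5) - 3*1/8 = 0 - 3/8 = -3/8 ≈ -0.37500)
F(m, E) = (53/8 + m)**2 (F(m, E) = (-3/8 + (m + (1 + 6)))**2 = (-3/8 + (m + 7))**2 = (-3/8 + (7 + m))**2 = (53/8 + m)**2)
sqrt(F(-1119, 83) + (2491503 - 530645)) = sqrt((53 + 8*(-1119))**2/64 + (2491503 - 530645)) = sqrt((53 - 8952)**2/64 + 1960858) = sqrt((1/64)*(-8899)**2 + 1960858) = sqrt((1/64)*79192201 + 1960858) = sqrt(79192201/64 + 1960858) = sqrt(204687113/64) = sqrt(204687113)/8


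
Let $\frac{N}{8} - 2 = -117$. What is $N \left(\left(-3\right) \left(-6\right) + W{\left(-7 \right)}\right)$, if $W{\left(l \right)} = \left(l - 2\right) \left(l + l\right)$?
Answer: $-132480$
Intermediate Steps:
$N = -920$ ($N = 16 + 8 \left(-117\right) = 16 - 936 = -920$)
$W{\left(l \right)} = 2 l \left(-2 + l\right)$ ($W{\left(l \right)} = \left(-2 + l\right) 2 l = 2 l \left(-2 + l\right)$)
$N \left(\left(-3\right) \left(-6\right) + W{\left(-7 \right)}\right) = - 920 \left(\left(-3\right) \left(-6\right) + 2 \left(-7\right) \left(-2 - 7\right)\right) = - 920 \left(18 + 2 \left(-7\right) \left(-9\right)\right) = - 920 \left(18 + 126\right) = \left(-920\right) 144 = -132480$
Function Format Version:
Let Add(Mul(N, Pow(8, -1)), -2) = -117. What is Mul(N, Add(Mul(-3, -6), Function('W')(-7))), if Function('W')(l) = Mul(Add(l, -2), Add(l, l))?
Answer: -132480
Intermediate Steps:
N = -920 (N = Add(16, Mul(8, -117)) = Add(16, -936) = -920)
Function('W')(l) = Mul(2, l, Add(-2, l)) (Function('W')(l) = Mul(Add(-2, l), Mul(2, l)) = Mul(2, l, Add(-2, l)))
Mul(N, Add(Mul(-3, -6), Function('W')(-7))) = Mul(-920, Add(Mul(-3, -6), Mul(2, -7, Add(-2, -7)))) = Mul(-920, Add(18, Mul(2, -7, -9))) = Mul(-920, Add(18, 126)) = Mul(-920, 144) = -132480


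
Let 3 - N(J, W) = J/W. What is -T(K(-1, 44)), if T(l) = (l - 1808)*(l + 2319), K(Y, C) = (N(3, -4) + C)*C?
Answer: -1295060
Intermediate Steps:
N(J, W) = 3 - J/W
K(Y, C) = C*(15/4 + C) (K(Y, C) = ((3 - 1*3/(-4)) + C)*C = ((3 - 1*3*(-¼)) + C)*C = ((3 + ¾) + C)*C = (15/4 + C)*C = C*(15/4 + C))
T(l) = (-1808 + l)*(2319 + l)
-T(K(-1, 44)) = -(-4192752 + ((¼)*44*(15 + 4*44))² + 511*((¼)*44*(15 + 4*44))) = -(-4192752 + ((¼)*44*(15 + 176))² + 511*((¼)*44*(15 + 176))) = -(-4192752 + ((¼)*44*191)² + 511*((¼)*44*191)) = -(-4192752 + 2101² + 511*2101) = -(-4192752 + 4414201 + 1073611) = -1*1295060 = -1295060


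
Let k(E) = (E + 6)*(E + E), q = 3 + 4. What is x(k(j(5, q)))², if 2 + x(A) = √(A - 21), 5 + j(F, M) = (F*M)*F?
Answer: (2 - √59819)² ≈ 58845.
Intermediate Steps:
q = 7
j(F, M) = -5 + M*F² (j(F, M) = -5 + (F*M)*F = -5 + M*F²)
k(E) = 2*E*(6 + E) (k(E) = (6 + E)*(2*E) = 2*E*(6 + E))
x(A) = -2 + √(-21 + A) (x(A) = -2 + √(A - 21) = -2 + √(-21 + A))
x(k(j(5, q)))² = (-2 + √(-21 + 2*(-5 + 7*5²)*(6 + (-5 + 7*5²))))² = (-2 + √(-21 + 2*(-5 + 7*25)*(6 + (-5 + 7*25))))² = (-2 + √(-21 + 2*(-5 + 175)*(6 + (-5 + 175))))² = (-2 + √(-21 + 2*170*(6 + 170)))² = (-2 + √(-21 + 2*170*176))² = (-2 + √(-21 + 59840))² = (-2 + √59819)²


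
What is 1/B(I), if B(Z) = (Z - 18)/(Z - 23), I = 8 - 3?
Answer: 18/13 ≈ 1.3846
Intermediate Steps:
I = 5
B(Z) = (-18 + Z)/(-23 + Z)
1/B(I) = 1/((-18 + 5)/(-23 + 5)) = 1/(-13/(-18)) = 1/(-1/18*(-13)) = 1/(13/18) = 18/13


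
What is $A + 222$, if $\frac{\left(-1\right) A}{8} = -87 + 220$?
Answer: $-842$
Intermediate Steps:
$A = -1064$ ($A = - 8 \left(-87 + 220\right) = \left(-8\right) 133 = -1064$)
$A + 222 = -1064 + 222 = -842$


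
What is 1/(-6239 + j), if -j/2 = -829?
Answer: -1/4581 ≈ -0.00021829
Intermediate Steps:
j = 1658 (j = -2*(-829) = 1658)
1/(-6239 + j) = 1/(-6239 + 1658) = 1/(-4581) = -1/4581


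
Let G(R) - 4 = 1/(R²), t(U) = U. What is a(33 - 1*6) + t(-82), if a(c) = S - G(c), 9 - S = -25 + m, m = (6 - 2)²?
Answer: -49573/729 ≈ -68.001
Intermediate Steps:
m = 16 (m = 4² = 16)
S = 18 (S = 9 - (-25 + 16) = 9 - 1*(-9) = 9 + 9 = 18)
G(R) = 4 + R⁻² (G(R) = 4 + 1/(R²) = 4 + R⁻²)
a(c) = 14 - 1/c² (a(c) = 18 - (4 + c⁻²) = 18 + (-4 - 1/c²) = 14 - 1/c²)
a(33 - 1*6) + t(-82) = (14 - 1/(33 - 1*6)²) - 82 = (14 - 1/(33 - 6)²) - 82 = (14 - 1/27²) - 82 = (14 - 1*1/729) - 82 = (14 - 1/729) - 82 = 10205/729 - 82 = -49573/729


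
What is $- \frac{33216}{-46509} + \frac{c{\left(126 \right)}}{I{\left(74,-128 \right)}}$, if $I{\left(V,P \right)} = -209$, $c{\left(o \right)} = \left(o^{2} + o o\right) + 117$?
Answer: $- \frac{491751059}{3240127} \approx -151.77$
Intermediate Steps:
$c{\left(o \right)} = 117 + 2 o^{2}$ ($c{\left(o \right)} = \left(o^{2} + o^{2}\right) + 117 = 2 o^{2} + 117 = 117 + 2 o^{2}$)
$- \frac{33216}{-46509} + \frac{c{\left(126 \right)}}{I{\left(74,-128 \right)}} = - \frac{33216}{-46509} + \frac{117 + 2 \cdot 126^{2}}{-209} = \left(-33216\right) \left(- \frac{1}{46509}\right) + \left(117 + 2 \cdot 15876\right) \left(- \frac{1}{209}\right) = \frac{11072}{15503} + \left(117 + 31752\right) \left(- \frac{1}{209}\right) = \frac{11072}{15503} + 31869 \left(- \frac{1}{209}\right) = \frac{11072}{15503} - \frac{31869}{209} = - \frac{491751059}{3240127}$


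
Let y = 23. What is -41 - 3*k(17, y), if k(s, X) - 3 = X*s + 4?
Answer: -1235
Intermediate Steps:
k(s, X) = 7 + X*s (k(s, X) = 3 + (X*s + 4) = 3 + (4 + X*s) = 7 + X*s)
-41 - 3*k(17, y) = -41 - 3*(7 + 23*17) = -41 - 3*(7 + 391) = -41 - 3*398 = -41 - 1194 = -1235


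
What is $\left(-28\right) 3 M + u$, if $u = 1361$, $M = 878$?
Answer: $-72391$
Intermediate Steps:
$\left(-28\right) 3 M + u = \left(-28\right) 3 \cdot 878 + 1361 = \left(-84\right) 878 + 1361 = -73752 + 1361 = -72391$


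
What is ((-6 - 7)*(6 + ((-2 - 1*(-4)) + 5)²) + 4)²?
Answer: 505521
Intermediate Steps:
((-6 - 7)*(6 + ((-2 - 1*(-4)) + 5)²) + 4)² = (-13*(6 + ((-2 + 4) + 5)²) + 4)² = (-13*(6 + (2 + 5)²) + 4)² = (-13*(6 + 7²) + 4)² = (-13*(6 + 49) + 4)² = (-13*55 + 4)² = (-715 + 4)² = (-711)² = 505521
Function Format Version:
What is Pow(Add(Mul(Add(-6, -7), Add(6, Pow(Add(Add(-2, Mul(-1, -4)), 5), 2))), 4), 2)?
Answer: 505521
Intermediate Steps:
Pow(Add(Mul(Add(-6, -7), Add(6, Pow(Add(Add(-2, Mul(-1, -4)), 5), 2))), 4), 2) = Pow(Add(Mul(-13, Add(6, Pow(Add(Add(-2, 4), 5), 2))), 4), 2) = Pow(Add(Mul(-13, Add(6, Pow(Add(2, 5), 2))), 4), 2) = Pow(Add(Mul(-13, Add(6, Pow(7, 2))), 4), 2) = Pow(Add(Mul(-13, Add(6, 49)), 4), 2) = Pow(Add(Mul(-13, 55), 4), 2) = Pow(Add(-715, 4), 2) = Pow(-711, 2) = 505521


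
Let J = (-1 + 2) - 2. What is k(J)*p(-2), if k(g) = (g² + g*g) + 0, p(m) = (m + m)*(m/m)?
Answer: -8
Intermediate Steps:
J = -1 (J = 1 - 2 = -1)
p(m) = 2*m (p(m) = (2*m)*1 = 2*m)
k(g) = 2*g² (k(g) = (g² + g²) + 0 = 2*g² + 0 = 2*g²)
k(J)*p(-2) = (2*(-1)²)*(2*(-2)) = (2*1)*(-4) = 2*(-4) = -8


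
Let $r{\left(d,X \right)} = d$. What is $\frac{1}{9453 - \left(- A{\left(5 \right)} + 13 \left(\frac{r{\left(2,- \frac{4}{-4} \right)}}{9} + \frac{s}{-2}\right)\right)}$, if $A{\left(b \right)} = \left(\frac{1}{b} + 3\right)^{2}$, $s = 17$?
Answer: $\frac{450}{4306883} \approx 0.00010448$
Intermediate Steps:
$A{\left(b \right)} = \left(3 + \frac{1}{b}\right)^{2}$
$\frac{1}{9453 - \left(- A{\left(5 \right)} + 13 \left(\frac{r{\left(2,- \frac{4}{-4} \right)}}{9} + \frac{s}{-2}\right)\right)} = \frac{1}{9453 - \left(13 \left(\frac{2}{9} + \frac{17}{-2}\right) - \frac{\left(1 + 3 \cdot 5\right)^{2}}{25}\right)} = \frac{1}{9453 - \left(13 \left(2 \cdot \frac{1}{9} + 17 \left(- \frac{1}{2}\right)\right) - \frac{\left(1 + 15\right)^{2}}{25}\right)} = \frac{1}{9453 - \left(- \frac{256}{25} + 13 \left(\frac{2}{9} - \frac{17}{2}\right)\right)} = \frac{1}{9453 + \left(\frac{1}{25} \cdot 256 - - \frac{1937}{18}\right)} = \frac{1}{9453 + \left(\frac{256}{25} + \frac{1937}{18}\right)} = \frac{1}{9453 + \frac{53033}{450}} = \frac{1}{\frac{4306883}{450}} = \frac{450}{4306883}$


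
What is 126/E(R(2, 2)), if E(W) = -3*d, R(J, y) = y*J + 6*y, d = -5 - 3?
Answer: 21/4 ≈ 5.2500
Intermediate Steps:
d = -8
R(J, y) = 6*y + J*y (R(J, y) = J*y + 6*y = 6*y + J*y)
E(W) = 24 (E(W) = -3*(-8) = 24)
126/E(R(2, 2)) = 126/24 = 126*(1/24) = 21/4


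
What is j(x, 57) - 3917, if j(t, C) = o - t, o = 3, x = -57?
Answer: -3857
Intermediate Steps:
j(t, C) = 3 - t
j(x, 57) - 3917 = (3 - 1*(-57)) - 3917 = (3 + 57) - 3917 = 60 - 3917 = -3857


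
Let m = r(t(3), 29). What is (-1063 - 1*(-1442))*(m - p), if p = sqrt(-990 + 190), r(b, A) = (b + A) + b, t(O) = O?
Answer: 13265 - 7580*I*sqrt(2) ≈ 13265.0 - 10720.0*I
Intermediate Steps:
r(b, A) = A + 2*b (r(b, A) = (A + b) + b = A + 2*b)
p = 20*I*sqrt(2) (p = sqrt(-800) = 20*I*sqrt(2) ≈ 28.284*I)
m = 35 (m = 29 + 2*3 = 29 + 6 = 35)
(-1063 - 1*(-1442))*(m - p) = (-1063 - 1*(-1442))*(35 - 20*I*sqrt(2)) = (-1063 + 1442)*(35 - 20*I*sqrt(2)) = 379*(35 - 20*I*sqrt(2)) = 13265 - 7580*I*sqrt(2)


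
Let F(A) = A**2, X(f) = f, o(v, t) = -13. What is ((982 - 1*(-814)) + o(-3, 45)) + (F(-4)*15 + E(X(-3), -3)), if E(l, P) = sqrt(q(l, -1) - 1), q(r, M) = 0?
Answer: 2023 + I ≈ 2023.0 + 1.0*I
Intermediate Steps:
E(l, P) = I (E(l, P) = sqrt(0 - 1) = sqrt(-1) = I)
((982 - 1*(-814)) + o(-3, 45)) + (F(-4)*15 + E(X(-3), -3)) = ((982 - 1*(-814)) - 13) + ((-4)**2*15 + I) = ((982 + 814) - 13) + (16*15 + I) = (1796 - 13) + (240 + I) = 1783 + (240 + I) = 2023 + I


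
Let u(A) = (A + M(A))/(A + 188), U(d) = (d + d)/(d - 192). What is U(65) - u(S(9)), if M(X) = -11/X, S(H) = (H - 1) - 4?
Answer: -100475/97536 ≈ -1.0301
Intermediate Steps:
S(H) = -5 + H (S(H) = (-1 + H) - 4 = -5 + H)
U(d) = 2*d/(-192 + d) (U(d) = (2*d)/(-192 + d) = 2*d/(-192 + d))
u(A) = (A - 11/A)/(188 + A) (u(A) = (A - 11/A)/(A + 188) = (A - 11/A)/(188 + A))
U(65) - u(S(9)) = 2*65/(-192 + 65) - (-11 + (-5 + 9)**2)/((-5 + 9)*(188 + (-5 + 9))) = 2*65/(-127) - (-11 + 4**2)/(4*(188 + 4)) = 2*65*(-1/127) - (-11 + 16)/(4*192) = -130/127 - 5/(4*192) = -130/127 - 1*5/768 = -130/127 - 5/768 = -100475/97536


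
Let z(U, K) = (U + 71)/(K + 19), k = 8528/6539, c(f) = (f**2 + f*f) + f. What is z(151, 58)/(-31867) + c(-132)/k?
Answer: 10711975667175/402416476 ≈ 26619.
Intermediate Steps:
c(f) = f + 2*f**2 (c(f) = (f**2 + f**2) + f = 2*f**2 + f = f + 2*f**2)
k = 656/503 (k = 8528*(1/6539) = 656/503 ≈ 1.3042)
z(U, K) = (71 + U)/(19 + K)
z(151, 58)/(-31867) + c(-132)/k = ((71 + 151)/(19 + 58))/(-31867) + (-132*(1 + 2*(-132)))/(656/503) = (222/77)*(-1/31867) - 132*(1 - 264)*(503/656) = ((1/77)*222)*(-1/31867) - 132*(-263)*(503/656) = (222/77)*(-1/31867) + 34716*(503/656) = -222/2453759 + 4365537/164 = 10711975667175/402416476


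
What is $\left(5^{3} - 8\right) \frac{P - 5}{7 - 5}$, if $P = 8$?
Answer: $\frac{351}{2} \approx 175.5$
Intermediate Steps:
$\left(5^{3} - 8\right) \frac{P - 5}{7 - 5} = \left(5^{3} - 8\right) \frac{8 - 5}{7 - 5} = \left(125 - 8\right) \frac{3}{2} = 117 \cdot 3 \cdot \frac{1}{2} = 117 \cdot \frac{3}{2} = \frac{351}{2}$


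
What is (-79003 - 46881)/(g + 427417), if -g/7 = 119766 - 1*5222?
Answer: 125884/374391 ≈ 0.33624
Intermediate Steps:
g = -801808 (g = -7*(119766 - 1*5222) = -7*(119766 - 5222) = -7*114544 = -801808)
(-79003 - 46881)/(g + 427417) = (-79003 - 46881)/(-801808 + 427417) = -125884/(-374391) = -125884*(-1/374391) = 125884/374391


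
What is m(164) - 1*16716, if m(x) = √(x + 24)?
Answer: -16716 + 2*√47 ≈ -16702.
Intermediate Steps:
m(x) = √(24 + x)
m(164) - 1*16716 = √(24 + 164) - 1*16716 = √188 - 16716 = 2*√47 - 16716 = -16716 + 2*√47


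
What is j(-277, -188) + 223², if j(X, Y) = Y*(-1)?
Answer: 49917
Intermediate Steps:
j(X, Y) = -Y
j(-277, -188) + 223² = -1*(-188) + 223² = 188 + 49729 = 49917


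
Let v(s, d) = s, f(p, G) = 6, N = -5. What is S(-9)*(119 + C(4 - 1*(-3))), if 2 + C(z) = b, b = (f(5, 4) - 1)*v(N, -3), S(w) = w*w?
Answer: 7452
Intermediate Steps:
S(w) = w²
b = -25 (b = (6 - 1)*(-5) = 5*(-5) = -25)
C(z) = -27 (C(z) = -2 - 25 = -27)
S(-9)*(119 + C(4 - 1*(-3))) = (-9)²*(119 - 27) = 81*92 = 7452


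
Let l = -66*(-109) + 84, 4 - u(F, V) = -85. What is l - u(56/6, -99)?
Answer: 7189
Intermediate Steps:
u(F, V) = 89 (u(F, V) = 4 - 1*(-85) = 4 + 85 = 89)
l = 7278 (l = 7194 + 84 = 7278)
l - u(56/6, -99) = 7278 - 1*89 = 7278 - 89 = 7189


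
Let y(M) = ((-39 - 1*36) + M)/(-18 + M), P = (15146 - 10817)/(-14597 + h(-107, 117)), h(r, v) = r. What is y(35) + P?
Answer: -661753/249968 ≈ -2.6474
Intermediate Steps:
P = -4329/14704 (P = (15146 - 10817)/(-14597 - 107) = 4329/(-14704) = 4329*(-1/14704) = -4329/14704 ≈ -0.29441)
y(M) = (-75 + M)/(-18 + M) (y(M) = ((-39 - 36) + M)/(-18 + M) = (-75 + M)/(-18 + M))
y(35) + P = (-75 + 35)/(-18 + 35) - 4329/14704 = -40/17 - 4329/14704 = -661753/249968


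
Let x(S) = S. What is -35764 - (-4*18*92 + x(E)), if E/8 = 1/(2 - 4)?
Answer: -29136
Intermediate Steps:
E = -4 (E = 8/(2 - 4) = 8/(-2) = 8*(-½) = -4)
-35764 - (-4*18*92 + x(E)) = -35764 - (-4*18*92 - 4) = -35764 - (-72*92 - 4) = -35764 - (-6624 - 4) = -35764 - 1*(-6628) = -35764 + 6628 = -29136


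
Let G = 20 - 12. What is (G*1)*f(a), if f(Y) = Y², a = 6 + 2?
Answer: 512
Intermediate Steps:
a = 8
G = 8
(G*1)*f(a) = (8*1)*8² = 8*64 = 512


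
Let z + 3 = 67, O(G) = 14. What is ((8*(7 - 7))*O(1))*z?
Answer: 0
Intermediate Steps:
z = 64 (z = -3 + 67 = 64)
((8*(7 - 7))*O(1))*z = ((8*(7 - 7))*14)*64 = ((8*0)*14)*64 = (0*14)*64 = 0*64 = 0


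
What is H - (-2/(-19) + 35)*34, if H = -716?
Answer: -36282/19 ≈ -1909.6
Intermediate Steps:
H - (-2/(-19) + 35)*34 = -716 - (-2/(-19) + 35)*34 = -716 - (-2*(-1/19) + 35)*34 = -716 - (2/19 + 35)*34 = -716 - 667*34/19 = -716 - 1*22678/19 = -716 - 22678/19 = -36282/19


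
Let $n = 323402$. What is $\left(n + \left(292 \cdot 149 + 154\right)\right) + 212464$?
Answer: $579528$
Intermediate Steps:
$\left(n + \left(292 \cdot 149 + 154\right)\right) + 212464 = \left(323402 + \left(292 \cdot 149 + 154\right)\right) + 212464 = \left(323402 + \left(43508 + 154\right)\right) + 212464 = \left(323402 + 43662\right) + 212464 = 367064 + 212464 = 579528$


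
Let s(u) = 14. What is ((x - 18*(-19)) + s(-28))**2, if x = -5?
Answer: 123201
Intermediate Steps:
((x - 18*(-19)) + s(-28))**2 = ((-5 - 18*(-19)) + 14)**2 = ((-5 + 342) + 14)**2 = (337 + 14)**2 = 351**2 = 123201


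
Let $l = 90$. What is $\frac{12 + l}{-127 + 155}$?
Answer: $\frac{51}{14} \approx 3.6429$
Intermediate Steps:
$\frac{12 + l}{-127 + 155} = \frac{12 + 90}{-127 + 155} = \frac{102}{28} = 102 \cdot \frac{1}{28} = \frac{51}{14}$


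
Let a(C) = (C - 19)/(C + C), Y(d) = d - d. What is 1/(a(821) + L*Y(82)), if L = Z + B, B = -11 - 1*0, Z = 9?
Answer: 821/401 ≈ 2.0474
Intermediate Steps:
Y(d) = 0
B = -11 (B = -11 + 0 = -11)
a(C) = (-19 + C)/(2*C) (a(C) = (-19 + C)/((2*C)) = (-19 + C)*(1/(2*C)) = (-19 + C)/(2*C))
L = -2 (L = 9 - 11 = -2)
1/(a(821) + L*Y(82)) = 1/((1/2)*(-19 + 821)/821 - 2*0) = 1/((1/2)*(1/821)*802 + 0) = 1/(401/821 + 0) = 1/(401/821) = 821/401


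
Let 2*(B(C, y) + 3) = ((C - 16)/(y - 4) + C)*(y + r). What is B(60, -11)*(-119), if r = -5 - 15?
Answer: 1584247/15 ≈ 1.0562e+5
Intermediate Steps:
r = -20
B(C, y) = -3 + (-20 + y)*(C + (-16 + C)/(-4 + y))/2 (B(C, y) = -3 + (((C - 16)/(y - 4) + C)*(y - 20))/2 = -3 + (((-16 + C)/(-4 + y) + C)*(-20 + y))/2 = -3 + ((C + (-16 + C)/(-4 + y))*(-20 + y))/2 = -3 + ((-20 + y)*(C + (-16 + C)/(-4 + y)))/2 = -3 + (-20 + y)*(C + (-16 + C)/(-4 + y))/2)
B(60, -11)*(-119) = ((344 - 22*(-11) + 60*60 + 60*(-11)² - 23*60*(-11))/(2*(-4 - 11)))*(-119) = ((½)*(344 + 242 + 3600 + 60*121 + 15180)/(-15))*(-119) = ((½)*(-1/15)*(344 + 242 + 3600 + 7260 + 15180))*(-119) = ((½)*(-1/15)*26626)*(-119) = -13313/15*(-119) = 1584247/15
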